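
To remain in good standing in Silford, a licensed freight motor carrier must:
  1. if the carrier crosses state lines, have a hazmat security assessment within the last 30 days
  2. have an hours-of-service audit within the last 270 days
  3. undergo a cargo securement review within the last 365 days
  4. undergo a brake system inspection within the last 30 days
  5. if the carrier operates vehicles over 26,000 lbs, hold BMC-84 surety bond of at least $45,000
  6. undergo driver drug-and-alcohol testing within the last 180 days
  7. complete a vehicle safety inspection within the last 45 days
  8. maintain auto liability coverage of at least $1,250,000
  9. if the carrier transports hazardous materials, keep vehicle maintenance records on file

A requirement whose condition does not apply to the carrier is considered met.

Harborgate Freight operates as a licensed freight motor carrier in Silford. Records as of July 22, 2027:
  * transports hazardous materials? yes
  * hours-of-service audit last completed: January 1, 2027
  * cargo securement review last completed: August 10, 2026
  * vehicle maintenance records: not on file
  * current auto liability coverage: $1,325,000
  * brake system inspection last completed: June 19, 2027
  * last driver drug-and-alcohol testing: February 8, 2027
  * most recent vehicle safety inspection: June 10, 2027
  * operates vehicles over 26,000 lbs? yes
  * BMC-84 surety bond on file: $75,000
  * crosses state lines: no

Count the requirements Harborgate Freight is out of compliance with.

1. condition 'crosses state lines' does not hold → requirement n/a → met
2. hours-of-service audit 202 days ago vs limit 270 → met
3. cargo securement review 346 days ago vs limit 365 → met
4. brake system inspection 33 days ago vs limit 30 → not met
5. condition 'operates vehicles over 26,000 lbs' holds; BMC-84 surety bond $75,000 ≥ $45,000 → met
6. driver drug-and-alcohol testing 164 days ago vs limit 180 → met
7. vehicle safety inspection 42 days ago vs limit 45 → met
8. auto liability coverage $1,325,000 ≥ $1,250,000 → met
9. condition 'transports hazardous materials' holds; vehicle maintenance records absent → not met
Not met: 2 of 9

2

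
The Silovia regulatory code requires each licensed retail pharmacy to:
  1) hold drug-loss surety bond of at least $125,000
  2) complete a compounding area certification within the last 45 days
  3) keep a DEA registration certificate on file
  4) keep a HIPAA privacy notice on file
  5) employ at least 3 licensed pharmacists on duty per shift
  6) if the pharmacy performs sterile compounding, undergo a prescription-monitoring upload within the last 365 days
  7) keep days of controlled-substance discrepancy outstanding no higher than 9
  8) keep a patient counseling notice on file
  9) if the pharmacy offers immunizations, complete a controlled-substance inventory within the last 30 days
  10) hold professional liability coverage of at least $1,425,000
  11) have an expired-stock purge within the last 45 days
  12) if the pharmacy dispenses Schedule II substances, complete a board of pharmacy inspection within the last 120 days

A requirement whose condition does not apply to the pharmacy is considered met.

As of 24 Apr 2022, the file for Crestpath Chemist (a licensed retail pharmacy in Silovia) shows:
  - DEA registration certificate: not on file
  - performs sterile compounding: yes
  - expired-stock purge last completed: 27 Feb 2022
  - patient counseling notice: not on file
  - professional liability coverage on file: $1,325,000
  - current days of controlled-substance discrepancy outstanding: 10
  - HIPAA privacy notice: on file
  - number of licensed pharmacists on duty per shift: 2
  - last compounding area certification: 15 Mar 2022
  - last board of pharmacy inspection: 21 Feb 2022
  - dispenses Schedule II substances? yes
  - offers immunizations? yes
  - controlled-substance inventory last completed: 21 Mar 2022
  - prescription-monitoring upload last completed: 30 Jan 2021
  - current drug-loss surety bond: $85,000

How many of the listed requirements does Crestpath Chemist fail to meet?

1. drug-loss surety bond $85,000 < $125,000 → not met
2. compounding area certification 40 days ago vs limit 45 → met
3. DEA registration certificate absent → not met
4. HIPAA privacy notice present → met
5. licensed pharmacists on duty per shift 2 < 3 → not met
6. condition 'performs sterile compounding' holds; prescription-monitoring upload 449 days ago vs limit 365 → not met
7. days of controlled-substance discrepancy outstanding 10 > 9 → not met
8. patient counseling notice absent → not met
9. condition 'offers immunizations' holds; controlled-substance inventory 34 days ago vs limit 30 → not met
10. professional liability coverage $1,325,000 < $1,425,000 → not met
11. expired-stock purge 56 days ago vs limit 45 → not met
12. condition 'dispenses Schedule II substances' holds; board of pharmacy inspection 62 days ago vs limit 120 → met
Not met: 9 of 12

9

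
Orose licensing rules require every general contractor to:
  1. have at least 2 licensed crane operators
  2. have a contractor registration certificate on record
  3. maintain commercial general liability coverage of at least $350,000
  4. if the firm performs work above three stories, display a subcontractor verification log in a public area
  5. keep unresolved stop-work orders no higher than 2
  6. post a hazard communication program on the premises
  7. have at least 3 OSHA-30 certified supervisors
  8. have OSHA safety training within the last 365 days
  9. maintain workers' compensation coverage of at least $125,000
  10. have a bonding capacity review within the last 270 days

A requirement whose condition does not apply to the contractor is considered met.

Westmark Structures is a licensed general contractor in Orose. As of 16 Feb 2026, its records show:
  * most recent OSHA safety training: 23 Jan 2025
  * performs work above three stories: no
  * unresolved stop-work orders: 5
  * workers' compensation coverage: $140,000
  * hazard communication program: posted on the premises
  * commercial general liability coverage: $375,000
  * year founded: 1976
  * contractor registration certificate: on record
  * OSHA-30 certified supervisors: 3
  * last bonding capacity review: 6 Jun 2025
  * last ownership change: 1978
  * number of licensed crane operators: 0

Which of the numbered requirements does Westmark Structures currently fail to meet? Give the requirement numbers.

1, 5, 8

1. licensed crane operators 0 < 2 → not met
2. contractor registration certificate present → met
3. commercial general liability coverage $375,000 ≥ $350,000 → met
4. condition 'performs work above three stories' does not hold → requirement n/a → met
5. unresolved stop-work orders 5 > 2 → not met
6. hazard communication program present → met
7. OSHA-30 certified supervisors 3 ≥ 3 → met
8. OSHA safety training 389 days ago vs limit 365 → not met
9. workers' compensation coverage $140,000 ≥ $125,000 → met
10. bonding capacity review 255 days ago vs limit 270 → met
Not met: 1, 5, 8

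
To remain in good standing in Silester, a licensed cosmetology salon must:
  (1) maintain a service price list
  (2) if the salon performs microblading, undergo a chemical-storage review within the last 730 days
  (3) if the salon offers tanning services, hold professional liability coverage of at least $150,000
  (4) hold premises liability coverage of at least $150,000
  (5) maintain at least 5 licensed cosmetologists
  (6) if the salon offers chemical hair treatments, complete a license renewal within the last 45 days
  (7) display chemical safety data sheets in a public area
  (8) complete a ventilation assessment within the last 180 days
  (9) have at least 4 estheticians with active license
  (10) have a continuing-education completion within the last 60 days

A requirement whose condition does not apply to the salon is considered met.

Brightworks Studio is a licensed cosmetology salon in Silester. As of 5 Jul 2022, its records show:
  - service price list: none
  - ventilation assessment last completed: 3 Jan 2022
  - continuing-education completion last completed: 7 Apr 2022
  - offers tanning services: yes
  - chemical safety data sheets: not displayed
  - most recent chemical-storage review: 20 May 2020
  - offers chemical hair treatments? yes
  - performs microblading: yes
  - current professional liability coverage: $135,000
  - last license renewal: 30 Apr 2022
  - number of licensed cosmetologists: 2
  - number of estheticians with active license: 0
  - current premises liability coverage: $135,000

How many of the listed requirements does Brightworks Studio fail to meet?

10

1. service price list absent → not met
2. condition 'performs microblading' holds; chemical-storage review 776 days ago vs limit 730 → not met
3. condition 'offers tanning services' holds; professional liability coverage $135,000 < $150,000 → not met
4. premises liability coverage $135,000 < $150,000 → not met
5. licensed cosmetologists 2 < 5 → not met
6. condition 'offers chemical hair treatments' holds; license renewal 66 days ago vs limit 45 → not met
7. chemical safety data sheets absent → not met
8. ventilation assessment 183 days ago vs limit 180 → not met
9. estheticians with active license 0 < 4 → not met
10. continuing-education completion 89 days ago vs limit 60 → not met
Not met: 10 of 10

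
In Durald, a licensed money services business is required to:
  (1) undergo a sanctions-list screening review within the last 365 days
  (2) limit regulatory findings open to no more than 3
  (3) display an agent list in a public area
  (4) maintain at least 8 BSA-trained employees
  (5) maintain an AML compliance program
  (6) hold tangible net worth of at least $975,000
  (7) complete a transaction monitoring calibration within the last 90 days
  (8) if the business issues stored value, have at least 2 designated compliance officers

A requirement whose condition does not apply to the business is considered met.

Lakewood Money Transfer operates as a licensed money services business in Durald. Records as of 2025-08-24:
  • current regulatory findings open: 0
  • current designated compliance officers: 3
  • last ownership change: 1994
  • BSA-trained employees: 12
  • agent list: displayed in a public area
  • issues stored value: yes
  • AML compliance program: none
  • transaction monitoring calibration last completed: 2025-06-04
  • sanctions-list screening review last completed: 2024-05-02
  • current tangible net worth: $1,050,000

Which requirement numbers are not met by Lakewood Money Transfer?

1, 5

1. sanctions-list screening review 479 days ago vs limit 365 → not met
2. regulatory findings open 0 ≤ 3 → met
3. agent list present → met
4. BSA-trained employees 12 ≥ 8 → met
5. AML compliance program absent → not met
6. tangible net worth $1,050,000 ≥ $975,000 → met
7. transaction monitoring calibration 81 days ago vs limit 90 → met
8. condition 'issues stored value' holds; designated compliance officers 3 ≥ 2 → met
Not met: 1, 5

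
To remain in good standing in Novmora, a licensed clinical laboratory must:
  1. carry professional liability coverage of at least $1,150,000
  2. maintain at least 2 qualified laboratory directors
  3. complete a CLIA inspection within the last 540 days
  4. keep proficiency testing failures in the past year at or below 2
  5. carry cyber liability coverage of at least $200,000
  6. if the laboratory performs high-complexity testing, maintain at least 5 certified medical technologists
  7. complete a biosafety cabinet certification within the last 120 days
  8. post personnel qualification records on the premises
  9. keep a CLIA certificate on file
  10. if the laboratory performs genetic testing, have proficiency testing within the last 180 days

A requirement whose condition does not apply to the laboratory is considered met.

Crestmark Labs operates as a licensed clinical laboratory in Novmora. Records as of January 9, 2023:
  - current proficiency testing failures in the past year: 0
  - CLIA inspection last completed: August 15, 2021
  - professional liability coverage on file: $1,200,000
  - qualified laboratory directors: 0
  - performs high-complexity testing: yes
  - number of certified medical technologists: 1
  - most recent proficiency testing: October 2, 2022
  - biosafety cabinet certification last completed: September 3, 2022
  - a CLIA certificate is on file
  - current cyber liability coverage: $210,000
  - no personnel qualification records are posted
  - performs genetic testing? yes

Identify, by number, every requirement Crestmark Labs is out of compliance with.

2, 6, 7, 8

1. professional liability coverage $1,200,000 ≥ $1,150,000 → met
2. qualified laboratory directors 0 < 2 → not met
3. CLIA inspection 512 days ago vs limit 540 → met
4. proficiency testing failures in the past year 0 ≤ 2 → met
5. cyber liability coverage $210,000 ≥ $200,000 → met
6. condition 'performs high-complexity testing' holds; certified medical technologists 1 < 5 → not met
7. biosafety cabinet certification 128 days ago vs limit 120 → not met
8. personnel qualification records absent → not met
9. CLIA certificate present → met
10. condition 'performs genetic testing' holds; proficiency testing 99 days ago vs limit 180 → met
Not met: 2, 6, 7, 8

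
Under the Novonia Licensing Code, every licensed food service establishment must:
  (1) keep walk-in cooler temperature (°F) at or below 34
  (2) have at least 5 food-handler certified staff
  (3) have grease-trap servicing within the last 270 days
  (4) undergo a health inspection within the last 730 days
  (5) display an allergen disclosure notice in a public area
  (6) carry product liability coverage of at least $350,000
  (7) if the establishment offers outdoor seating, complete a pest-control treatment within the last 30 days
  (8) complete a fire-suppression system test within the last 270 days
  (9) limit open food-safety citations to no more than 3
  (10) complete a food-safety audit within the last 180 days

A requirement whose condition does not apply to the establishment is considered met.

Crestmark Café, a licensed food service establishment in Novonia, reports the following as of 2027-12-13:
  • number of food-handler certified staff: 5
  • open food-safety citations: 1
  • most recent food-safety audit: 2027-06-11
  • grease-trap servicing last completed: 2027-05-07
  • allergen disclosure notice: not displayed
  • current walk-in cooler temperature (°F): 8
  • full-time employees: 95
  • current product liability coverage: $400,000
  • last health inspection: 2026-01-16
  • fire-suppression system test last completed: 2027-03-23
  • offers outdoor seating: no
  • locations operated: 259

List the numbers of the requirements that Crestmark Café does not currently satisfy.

1. walk-in cooler temperature (°F) 8 ≤ 34 → met
2. food-handler certified staff 5 ≥ 5 → met
3. grease-trap servicing 220 days ago vs limit 270 → met
4. health inspection 696 days ago vs limit 730 → met
5. allergen disclosure notice absent → not met
6. product liability coverage $400,000 ≥ $350,000 → met
7. condition 'offers outdoor seating' does not hold → requirement n/a → met
8. fire-suppression system test 265 days ago vs limit 270 → met
9. open food-safety citations 1 ≤ 3 → met
10. food-safety audit 185 days ago vs limit 180 → not met
Not met: 5, 10

5, 10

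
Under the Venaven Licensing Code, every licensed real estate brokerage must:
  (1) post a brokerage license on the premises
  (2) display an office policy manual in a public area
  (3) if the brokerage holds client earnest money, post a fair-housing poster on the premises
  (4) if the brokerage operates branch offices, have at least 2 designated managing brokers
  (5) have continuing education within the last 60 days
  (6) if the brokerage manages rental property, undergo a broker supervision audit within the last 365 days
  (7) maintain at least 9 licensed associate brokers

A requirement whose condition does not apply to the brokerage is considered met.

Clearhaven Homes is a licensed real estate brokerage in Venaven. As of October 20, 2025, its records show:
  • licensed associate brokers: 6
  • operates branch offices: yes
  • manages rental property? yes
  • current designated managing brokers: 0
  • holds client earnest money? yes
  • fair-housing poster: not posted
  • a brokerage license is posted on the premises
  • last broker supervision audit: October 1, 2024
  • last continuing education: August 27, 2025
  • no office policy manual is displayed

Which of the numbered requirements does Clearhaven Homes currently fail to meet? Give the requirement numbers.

1. brokerage license present → met
2. office policy manual absent → not met
3. condition 'holds client earnest money' holds; fair-housing poster absent → not met
4. condition 'operates branch offices' holds; designated managing brokers 0 < 2 → not met
5. continuing education 54 days ago vs limit 60 → met
6. condition 'manages rental property' holds; broker supervision audit 384 days ago vs limit 365 → not met
7. licensed associate brokers 6 < 9 → not met
Not met: 2, 3, 4, 6, 7

2, 3, 4, 6, 7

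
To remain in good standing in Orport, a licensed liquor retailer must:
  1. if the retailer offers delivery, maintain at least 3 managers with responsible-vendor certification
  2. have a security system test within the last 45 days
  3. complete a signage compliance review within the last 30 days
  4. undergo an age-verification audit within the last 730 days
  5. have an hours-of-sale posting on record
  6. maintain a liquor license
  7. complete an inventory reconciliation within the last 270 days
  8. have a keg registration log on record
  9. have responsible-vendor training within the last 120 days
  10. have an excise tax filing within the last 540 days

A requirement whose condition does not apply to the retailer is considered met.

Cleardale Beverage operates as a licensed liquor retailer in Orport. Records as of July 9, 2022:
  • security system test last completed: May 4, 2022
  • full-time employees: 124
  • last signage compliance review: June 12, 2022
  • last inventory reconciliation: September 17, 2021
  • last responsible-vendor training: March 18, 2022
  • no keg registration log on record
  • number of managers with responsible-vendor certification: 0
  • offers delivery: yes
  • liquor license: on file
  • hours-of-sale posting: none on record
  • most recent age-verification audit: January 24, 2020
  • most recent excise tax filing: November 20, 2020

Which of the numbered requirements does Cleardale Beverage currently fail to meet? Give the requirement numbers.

1, 2, 4, 5, 7, 8, 10

1. condition 'offers delivery' holds; managers with responsible-vendor certification 0 < 3 → not met
2. security system test 66 days ago vs limit 45 → not met
3. signage compliance review 27 days ago vs limit 30 → met
4. age-verification audit 897 days ago vs limit 730 → not met
5. hours-of-sale posting absent → not met
6. liquor license present → met
7. inventory reconciliation 295 days ago vs limit 270 → not met
8. keg registration log absent → not met
9. responsible-vendor training 113 days ago vs limit 120 → met
10. excise tax filing 596 days ago vs limit 540 → not met
Not met: 1, 2, 4, 5, 7, 8, 10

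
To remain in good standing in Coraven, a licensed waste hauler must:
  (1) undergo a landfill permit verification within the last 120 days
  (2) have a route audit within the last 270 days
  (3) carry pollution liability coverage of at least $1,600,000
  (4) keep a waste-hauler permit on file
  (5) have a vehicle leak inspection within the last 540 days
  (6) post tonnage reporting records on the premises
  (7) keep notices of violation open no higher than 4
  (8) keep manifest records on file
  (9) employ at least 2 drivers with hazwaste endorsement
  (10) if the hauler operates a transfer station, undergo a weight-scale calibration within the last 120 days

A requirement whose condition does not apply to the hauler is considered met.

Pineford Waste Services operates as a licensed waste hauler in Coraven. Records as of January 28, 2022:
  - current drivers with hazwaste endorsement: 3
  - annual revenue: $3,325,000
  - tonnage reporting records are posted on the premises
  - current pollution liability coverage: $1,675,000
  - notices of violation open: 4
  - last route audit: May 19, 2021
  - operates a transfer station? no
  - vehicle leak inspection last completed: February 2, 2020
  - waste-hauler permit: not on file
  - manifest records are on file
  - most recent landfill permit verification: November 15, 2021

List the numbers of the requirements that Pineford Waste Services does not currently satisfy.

4, 5

1. landfill permit verification 74 days ago vs limit 120 → met
2. route audit 254 days ago vs limit 270 → met
3. pollution liability coverage $1,675,000 ≥ $1,600,000 → met
4. waste-hauler permit absent → not met
5. vehicle leak inspection 726 days ago vs limit 540 → not met
6. tonnage reporting records present → met
7. notices of violation open 4 ≤ 4 → met
8. manifest records present → met
9. drivers with hazwaste endorsement 3 ≥ 2 → met
10. condition 'operates a transfer station' does not hold → requirement n/a → met
Not met: 4, 5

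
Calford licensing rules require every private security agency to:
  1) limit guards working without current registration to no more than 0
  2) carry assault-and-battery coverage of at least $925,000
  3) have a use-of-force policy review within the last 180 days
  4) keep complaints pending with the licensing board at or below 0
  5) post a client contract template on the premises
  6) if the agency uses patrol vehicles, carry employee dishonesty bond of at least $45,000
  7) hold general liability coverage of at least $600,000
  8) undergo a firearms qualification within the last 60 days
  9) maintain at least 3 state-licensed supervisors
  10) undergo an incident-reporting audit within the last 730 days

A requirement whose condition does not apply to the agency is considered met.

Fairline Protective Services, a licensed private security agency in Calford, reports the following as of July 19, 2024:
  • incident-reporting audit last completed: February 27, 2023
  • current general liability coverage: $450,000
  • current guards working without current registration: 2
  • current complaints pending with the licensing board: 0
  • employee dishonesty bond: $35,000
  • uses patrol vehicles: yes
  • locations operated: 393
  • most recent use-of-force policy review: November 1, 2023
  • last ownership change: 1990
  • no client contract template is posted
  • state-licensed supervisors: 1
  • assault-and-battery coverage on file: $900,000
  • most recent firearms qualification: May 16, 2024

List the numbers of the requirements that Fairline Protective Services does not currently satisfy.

1, 2, 3, 5, 6, 7, 8, 9

1. guards working without current registration 2 > 0 → not met
2. assault-and-battery coverage $900,000 < $925,000 → not met
3. use-of-force policy review 261 days ago vs limit 180 → not met
4. complaints pending with the licensing board 0 ≤ 0 → met
5. client contract template absent → not met
6. condition 'uses patrol vehicles' holds; employee dishonesty bond $35,000 < $45,000 → not met
7. general liability coverage $450,000 < $600,000 → not met
8. firearms qualification 64 days ago vs limit 60 → not met
9. state-licensed supervisors 1 < 3 → not met
10. incident-reporting audit 508 days ago vs limit 730 → met
Not met: 1, 2, 3, 5, 6, 7, 8, 9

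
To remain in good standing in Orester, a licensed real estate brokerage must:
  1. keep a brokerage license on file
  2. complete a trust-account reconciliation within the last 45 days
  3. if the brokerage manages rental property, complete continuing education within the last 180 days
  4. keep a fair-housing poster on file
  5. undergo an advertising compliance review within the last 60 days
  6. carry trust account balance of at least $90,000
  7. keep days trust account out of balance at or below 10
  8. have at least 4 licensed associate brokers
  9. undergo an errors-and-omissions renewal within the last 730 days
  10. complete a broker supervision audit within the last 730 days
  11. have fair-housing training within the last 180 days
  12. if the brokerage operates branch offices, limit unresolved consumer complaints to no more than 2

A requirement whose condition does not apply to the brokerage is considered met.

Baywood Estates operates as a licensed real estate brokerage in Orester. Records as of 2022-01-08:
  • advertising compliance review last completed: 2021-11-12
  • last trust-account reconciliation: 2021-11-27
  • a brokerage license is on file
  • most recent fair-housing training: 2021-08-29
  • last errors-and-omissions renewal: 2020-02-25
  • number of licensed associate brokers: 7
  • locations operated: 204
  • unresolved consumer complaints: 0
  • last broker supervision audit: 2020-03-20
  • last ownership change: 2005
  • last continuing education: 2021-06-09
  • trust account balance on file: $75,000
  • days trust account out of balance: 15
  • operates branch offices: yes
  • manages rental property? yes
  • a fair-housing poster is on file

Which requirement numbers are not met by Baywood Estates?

1. brokerage license present → met
2. trust-account reconciliation 42 days ago vs limit 45 → met
3. condition 'manages rental property' holds; continuing education 213 days ago vs limit 180 → not met
4. fair-housing poster present → met
5. advertising compliance review 57 days ago vs limit 60 → met
6. trust account balance $75,000 < $90,000 → not met
7. days trust account out of balance 15 > 10 → not met
8. licensed associate brokers 7 ≥ 4 → met
9. errors-and-omissions renewal 683 days ago vs limit 730 → met
10. broker supervision audit 659 days ago vs limit 730 → met
11. fair-housing training 132 days ago vs limit 180 → met
12. condition 'operates branch offices' holds; unresolved consumer complaints 0 ≤ 2 → met
Not met: 3, 6, 7

3, 6, 7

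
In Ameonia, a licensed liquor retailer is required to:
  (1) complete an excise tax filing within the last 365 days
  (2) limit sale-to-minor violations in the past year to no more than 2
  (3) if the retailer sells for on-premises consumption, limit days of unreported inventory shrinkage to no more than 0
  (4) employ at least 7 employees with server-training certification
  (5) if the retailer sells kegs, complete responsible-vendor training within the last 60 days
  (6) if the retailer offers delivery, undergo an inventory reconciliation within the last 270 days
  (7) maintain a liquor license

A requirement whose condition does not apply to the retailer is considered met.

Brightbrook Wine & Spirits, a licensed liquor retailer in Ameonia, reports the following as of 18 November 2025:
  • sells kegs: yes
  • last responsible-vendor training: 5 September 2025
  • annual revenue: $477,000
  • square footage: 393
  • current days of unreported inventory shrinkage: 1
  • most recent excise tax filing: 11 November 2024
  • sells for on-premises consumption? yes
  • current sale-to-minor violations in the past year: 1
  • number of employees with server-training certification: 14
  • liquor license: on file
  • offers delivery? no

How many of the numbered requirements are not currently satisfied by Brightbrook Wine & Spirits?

3

1. excise tax filing 372 days ago vs limit 365 → not met
2. sale-to-minor violations in the past year 1 ≤ 2 → met
3. condition 'sells for on-premises consumption' holds; days of unreported inventory shrinkage 1 > 0 → not met
4. employees with server-training certification 14 ≥ 7 → met
5. condition 'sells kegs' holds; responsible-vendor training 74 days ago vs limit 60 → not met
6. condition 'offers delivery' does not hold → requirement n/a → met
7. liquor license present → met
Not met: 3 of 7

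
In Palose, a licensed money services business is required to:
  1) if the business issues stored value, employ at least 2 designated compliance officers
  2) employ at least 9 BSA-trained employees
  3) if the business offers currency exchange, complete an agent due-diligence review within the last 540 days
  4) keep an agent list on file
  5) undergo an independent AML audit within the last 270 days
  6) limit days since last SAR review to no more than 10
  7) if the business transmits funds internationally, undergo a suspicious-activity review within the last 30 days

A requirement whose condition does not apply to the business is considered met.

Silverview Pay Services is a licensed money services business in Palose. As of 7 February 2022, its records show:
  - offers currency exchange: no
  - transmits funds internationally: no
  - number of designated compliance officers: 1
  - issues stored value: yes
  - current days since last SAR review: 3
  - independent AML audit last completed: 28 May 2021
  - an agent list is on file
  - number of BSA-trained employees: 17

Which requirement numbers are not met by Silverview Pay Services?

1. condition 'issues stored value' holds; designated compliance officers 1 < 2 → not met
2. BSA-trained employees 17 ≥ 9 → met
3. condition 'offers currency exchange' does not hold → requirement n/a → met
4. agent list present → met
5. independent AML audit 255 days ago vs limit 270 → met
6. days since last SAR review 3 ≤ 10 → met
7. condition 'transmits funds internationally' does not hold → requirement n/a → met
Not met: 1

1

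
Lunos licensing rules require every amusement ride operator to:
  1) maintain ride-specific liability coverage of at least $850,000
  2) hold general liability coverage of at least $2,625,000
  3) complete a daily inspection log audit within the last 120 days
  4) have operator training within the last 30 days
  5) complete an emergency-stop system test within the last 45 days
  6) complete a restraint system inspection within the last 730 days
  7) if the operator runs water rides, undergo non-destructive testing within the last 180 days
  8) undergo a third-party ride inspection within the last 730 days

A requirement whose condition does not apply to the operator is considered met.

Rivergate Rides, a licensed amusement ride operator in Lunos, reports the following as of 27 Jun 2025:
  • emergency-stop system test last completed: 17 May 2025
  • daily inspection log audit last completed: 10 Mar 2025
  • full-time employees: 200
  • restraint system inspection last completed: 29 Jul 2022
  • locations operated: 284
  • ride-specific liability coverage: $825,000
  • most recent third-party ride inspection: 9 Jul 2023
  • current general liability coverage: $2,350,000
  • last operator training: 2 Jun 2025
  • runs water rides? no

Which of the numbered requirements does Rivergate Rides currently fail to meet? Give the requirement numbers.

1. ride-specific liability coverage $825,000 < $850,000 → not met
2. general liability coverage $2,350,000 < $2,625,000 → not met
3. daily inspection log audit 109 days ago vs limit 120 → met
4. operator training 25 days ago vs limit 30 → met
5. emergency-stop system test 41 days ago vs limit 45 → met
6. restraint system inspection 1064 days ago vs limit 730 → not met
7. condition 'runs water rides' does not hold → requirement n/a → met
8. third-party ride inspection 719 days ago vs limit 730 → met
Not met: 1, 2, 6

1, 2, 6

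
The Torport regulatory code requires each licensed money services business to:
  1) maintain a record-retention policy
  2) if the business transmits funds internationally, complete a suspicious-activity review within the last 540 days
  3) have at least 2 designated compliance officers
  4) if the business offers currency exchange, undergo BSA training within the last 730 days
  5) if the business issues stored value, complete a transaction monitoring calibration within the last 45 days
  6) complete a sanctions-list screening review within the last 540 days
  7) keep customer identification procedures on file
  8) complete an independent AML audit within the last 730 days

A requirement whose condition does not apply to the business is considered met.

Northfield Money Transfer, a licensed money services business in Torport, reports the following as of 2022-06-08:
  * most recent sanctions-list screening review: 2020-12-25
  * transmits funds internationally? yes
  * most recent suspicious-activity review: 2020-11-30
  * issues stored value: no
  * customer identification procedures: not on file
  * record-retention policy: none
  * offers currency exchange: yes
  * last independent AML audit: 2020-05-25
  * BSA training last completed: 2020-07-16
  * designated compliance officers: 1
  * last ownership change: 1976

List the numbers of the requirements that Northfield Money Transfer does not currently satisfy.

1, 2, 3, 7, 8

1. record-retention policy absent → not met
2. condition 'transmits funds internationally' holds; suspicious-activity review 555 days ago vs limit 540 → not met
3. designated compliance officers 1 < 2 → not met
4. condition 'offers currency exchange' holds; BSA training 692 days ago vs limit 730 → met
5. condition 'issues stored value' does not hold → requirement n/a → met
6. sanctions-list screening review 530 days ago vs limit 540 → met
7. customer identification procedures absent → not met
8. independent AML audit 744 days ago vs limit 730 → not met
Not met: 1, 2, 3, 7, 8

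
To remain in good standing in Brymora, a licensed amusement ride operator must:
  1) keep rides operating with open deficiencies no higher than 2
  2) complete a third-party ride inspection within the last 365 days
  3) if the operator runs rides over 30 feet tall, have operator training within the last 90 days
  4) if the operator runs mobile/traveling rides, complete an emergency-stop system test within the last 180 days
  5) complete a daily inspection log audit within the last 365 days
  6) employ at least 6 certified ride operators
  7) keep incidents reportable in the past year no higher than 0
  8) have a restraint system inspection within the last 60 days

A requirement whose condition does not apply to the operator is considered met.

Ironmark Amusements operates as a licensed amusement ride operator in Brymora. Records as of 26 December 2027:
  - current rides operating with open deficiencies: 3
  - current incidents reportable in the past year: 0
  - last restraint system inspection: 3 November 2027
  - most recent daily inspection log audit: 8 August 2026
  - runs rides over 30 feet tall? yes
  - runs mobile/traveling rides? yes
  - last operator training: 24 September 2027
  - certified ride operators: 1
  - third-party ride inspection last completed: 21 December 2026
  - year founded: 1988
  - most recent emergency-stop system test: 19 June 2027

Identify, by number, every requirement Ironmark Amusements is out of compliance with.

1, 2, 3, 4, 5, 6

1. rides operating with open deficiencies 3 > 2 → not met
2. third-party ride inspection 370 days ago vs limit 365 → not met
3. condition 'runs rides over 30 feet tall' holds; operator training 93 days ago vs limit 90 → not met
4. condition 'runs mobile/traveling rides' holds; emergency-stop system test 190 days ago vs limit 180 → not met
5. daily inspection log audit 505 days ago vs limit 365 → not met
6. certified ride operators 1 < 6 → not met
7. incidents reportable in the past year 0 ≤ 0 → met
8. restraint system inspection 53 days ago vs limit 60 → met
Not met: 1, 2, 3, 4, 5, 6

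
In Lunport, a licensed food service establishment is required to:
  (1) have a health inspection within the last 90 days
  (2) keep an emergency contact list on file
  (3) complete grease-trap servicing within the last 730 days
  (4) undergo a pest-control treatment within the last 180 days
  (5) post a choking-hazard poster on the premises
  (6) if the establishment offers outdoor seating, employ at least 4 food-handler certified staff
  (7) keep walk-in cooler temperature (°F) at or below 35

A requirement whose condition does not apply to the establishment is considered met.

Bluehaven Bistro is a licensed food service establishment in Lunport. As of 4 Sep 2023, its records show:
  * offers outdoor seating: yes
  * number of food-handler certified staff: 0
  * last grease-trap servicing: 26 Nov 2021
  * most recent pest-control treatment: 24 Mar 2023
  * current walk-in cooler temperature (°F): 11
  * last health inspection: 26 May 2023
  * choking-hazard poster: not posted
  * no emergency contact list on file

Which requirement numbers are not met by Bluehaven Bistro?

1, 2, 5, 6

1. health inspection 101 days ago vs limit 90 → not met
2. emergency contact list absent → not met
3. grease-trap servicing 647 days ago vs limit 730 → met
4. pest-control treatment 164 days ago vs limit 180 → met
5. choking-hazard poster absent → not met
6. condition 'offers outdoor seating' holds; food-handler certified staff 0 < 4 → not met
7. walk-in cooler temperature (°F) 11 ≤ 35 → met
Not met: 1, 2, 5, 6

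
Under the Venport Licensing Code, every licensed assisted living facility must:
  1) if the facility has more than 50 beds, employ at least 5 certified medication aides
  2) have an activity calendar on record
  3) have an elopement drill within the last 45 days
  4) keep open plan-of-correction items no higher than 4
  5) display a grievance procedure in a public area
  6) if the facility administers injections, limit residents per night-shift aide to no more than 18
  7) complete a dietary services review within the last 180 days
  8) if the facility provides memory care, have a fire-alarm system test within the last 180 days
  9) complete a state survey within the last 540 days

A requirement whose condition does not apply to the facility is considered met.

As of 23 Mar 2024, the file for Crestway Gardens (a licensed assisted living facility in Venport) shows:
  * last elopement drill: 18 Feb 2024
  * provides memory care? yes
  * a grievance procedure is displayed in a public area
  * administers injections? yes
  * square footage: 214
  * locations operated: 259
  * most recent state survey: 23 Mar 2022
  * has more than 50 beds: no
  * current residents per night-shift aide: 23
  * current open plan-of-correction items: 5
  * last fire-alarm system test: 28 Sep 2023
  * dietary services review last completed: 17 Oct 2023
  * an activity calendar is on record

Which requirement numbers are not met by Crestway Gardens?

1. condition 'has more than 50 beds' does not hold → requirement n/a → met
2. activity calendar present → met
3. elopement drill 34 days ago vs limit 45 → met
4. open plan-of-correction items 5 > 4 → not met
5. grievance procedure present → met
6. condition 'administers injections' holds; residents per night-shift aide 23 > 18 → not met
7. dietary services review 158 days ago vs limit 180 → met
8. condition 'provides memory care' holds; fire-alarm system test 177 days ago vs limit 180 → met
9. state survey 731 days ago vs limit 540 → not met
Not met: 4, 6, 9

4, 6, 9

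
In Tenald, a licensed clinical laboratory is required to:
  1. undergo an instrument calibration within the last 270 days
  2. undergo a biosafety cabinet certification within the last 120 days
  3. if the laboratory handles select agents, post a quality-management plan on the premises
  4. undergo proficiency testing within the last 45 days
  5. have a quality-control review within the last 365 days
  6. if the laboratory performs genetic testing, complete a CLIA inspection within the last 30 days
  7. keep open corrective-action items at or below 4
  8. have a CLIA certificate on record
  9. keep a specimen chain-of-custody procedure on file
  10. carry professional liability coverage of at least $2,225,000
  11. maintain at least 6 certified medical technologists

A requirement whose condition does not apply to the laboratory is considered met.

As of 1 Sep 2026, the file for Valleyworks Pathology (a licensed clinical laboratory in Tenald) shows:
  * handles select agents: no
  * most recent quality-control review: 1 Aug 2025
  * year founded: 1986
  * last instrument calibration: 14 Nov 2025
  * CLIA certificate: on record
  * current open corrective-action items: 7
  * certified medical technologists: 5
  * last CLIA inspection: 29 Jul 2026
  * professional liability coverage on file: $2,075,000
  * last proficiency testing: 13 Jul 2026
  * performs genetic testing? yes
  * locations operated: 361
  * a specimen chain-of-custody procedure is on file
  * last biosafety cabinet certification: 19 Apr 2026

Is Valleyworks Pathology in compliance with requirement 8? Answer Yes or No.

Yes

8. CLIA certificate present → met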